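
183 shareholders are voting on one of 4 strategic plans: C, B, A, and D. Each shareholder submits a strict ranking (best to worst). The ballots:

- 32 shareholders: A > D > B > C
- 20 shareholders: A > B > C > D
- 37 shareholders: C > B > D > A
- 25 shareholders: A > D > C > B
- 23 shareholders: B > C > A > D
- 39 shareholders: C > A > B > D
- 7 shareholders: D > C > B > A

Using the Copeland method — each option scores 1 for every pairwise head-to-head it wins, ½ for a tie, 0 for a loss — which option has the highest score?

C

C: beats B, A, and D → score 3.
B: beats D; loses to C and A → score 1.
A: beats B and D; loses to C → score 2.
D: loses to C, B, and A → score 0.
C has the best pairwise record.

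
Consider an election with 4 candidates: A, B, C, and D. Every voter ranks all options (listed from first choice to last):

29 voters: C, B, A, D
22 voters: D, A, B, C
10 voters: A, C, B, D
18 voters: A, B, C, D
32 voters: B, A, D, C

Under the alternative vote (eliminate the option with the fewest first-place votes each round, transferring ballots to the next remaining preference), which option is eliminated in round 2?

Round 1: A 28, B 32, C 29, D 22. Eliminate D.
Round 2: A 50, B 32, C 29. Eliminate C.

C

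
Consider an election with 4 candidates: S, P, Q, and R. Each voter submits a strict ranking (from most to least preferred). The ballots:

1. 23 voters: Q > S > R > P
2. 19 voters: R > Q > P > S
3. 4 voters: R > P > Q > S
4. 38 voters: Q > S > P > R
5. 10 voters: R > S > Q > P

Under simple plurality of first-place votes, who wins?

First-place votes: S 0, P 0, Q 61, R 33.
Q has the most first-place votes.

Q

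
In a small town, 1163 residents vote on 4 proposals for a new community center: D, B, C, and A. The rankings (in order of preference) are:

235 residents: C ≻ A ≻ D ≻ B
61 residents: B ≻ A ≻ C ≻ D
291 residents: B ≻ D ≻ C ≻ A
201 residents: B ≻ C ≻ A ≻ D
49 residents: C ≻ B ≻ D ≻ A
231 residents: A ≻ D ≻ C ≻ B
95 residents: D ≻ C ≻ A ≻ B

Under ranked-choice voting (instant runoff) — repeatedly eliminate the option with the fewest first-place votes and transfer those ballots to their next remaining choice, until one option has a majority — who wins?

C

Round 1: D 95, B 553, C 284, A 231. Eliminate D.
Round 2: B 553, C 379, A 231. Eliminate A.
Round 3: B 553, C 610. C has a majority.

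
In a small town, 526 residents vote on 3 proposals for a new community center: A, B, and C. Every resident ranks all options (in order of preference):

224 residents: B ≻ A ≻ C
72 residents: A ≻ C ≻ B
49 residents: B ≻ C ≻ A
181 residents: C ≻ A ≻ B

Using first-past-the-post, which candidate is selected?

B

First-place votes: A 72, B 273, C 181.
B has the most first-place votes.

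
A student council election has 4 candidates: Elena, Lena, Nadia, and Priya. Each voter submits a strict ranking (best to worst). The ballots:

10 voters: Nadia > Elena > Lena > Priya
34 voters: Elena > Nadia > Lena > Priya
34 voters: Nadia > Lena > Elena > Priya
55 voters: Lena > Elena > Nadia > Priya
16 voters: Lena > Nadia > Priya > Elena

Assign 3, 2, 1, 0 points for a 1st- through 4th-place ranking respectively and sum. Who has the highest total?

Elena: 10·2 + 34·3 + 34·1 + 55·2 + 16·0 = 266
Lena: 10·1 + 34·1 + 34·2 + 55·3 + 16·3 = 325
Nadia: 10·3 + 34·2 + 34·3 + 55·1 + 16·2 = 287
Priya: 10·0 + 34·0 + 34·0 + 55·0 + 16·1 = 16
Lena has the highest Borda score (325).

Lena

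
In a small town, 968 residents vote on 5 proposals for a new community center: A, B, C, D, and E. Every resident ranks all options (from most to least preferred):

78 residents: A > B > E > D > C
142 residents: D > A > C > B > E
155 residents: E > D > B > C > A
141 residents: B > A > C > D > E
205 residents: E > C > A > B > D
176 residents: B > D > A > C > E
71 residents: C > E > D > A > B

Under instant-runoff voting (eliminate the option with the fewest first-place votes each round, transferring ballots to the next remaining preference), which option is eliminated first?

Round 1: A 78, B 317, C 71, D 142, E 360. Eliminate C.

C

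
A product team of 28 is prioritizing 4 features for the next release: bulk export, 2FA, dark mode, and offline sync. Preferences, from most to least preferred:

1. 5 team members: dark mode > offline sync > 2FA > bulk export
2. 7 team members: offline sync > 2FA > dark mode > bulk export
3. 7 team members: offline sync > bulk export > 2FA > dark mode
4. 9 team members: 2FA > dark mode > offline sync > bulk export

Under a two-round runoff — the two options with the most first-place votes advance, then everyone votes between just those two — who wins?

offline sync

Round 1 first-place votes: bulk export 0, 2FA 9, dark mode 5, offline sync 14.
offline sync and 2FA advance.
Runoff: offline sync is preferred to 2FA by 19 voters; 2FA by 9.
offline sync wins the runoff.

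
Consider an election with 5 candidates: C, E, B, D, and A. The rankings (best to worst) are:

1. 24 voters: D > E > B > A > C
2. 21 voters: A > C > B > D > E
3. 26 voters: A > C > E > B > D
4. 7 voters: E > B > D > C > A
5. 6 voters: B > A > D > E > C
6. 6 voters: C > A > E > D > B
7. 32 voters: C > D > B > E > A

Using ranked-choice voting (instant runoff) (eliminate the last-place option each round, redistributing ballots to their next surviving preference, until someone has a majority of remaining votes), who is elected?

Round 1: C 38, E 7, B 6, D 24, A 47. Eliminate B.
Round 2: C 38, E 7, D 24, A 53. Eliminate E.
Round 3: C 38, D 31, A 53. Eliminate D.
Round 4: C 45, A 77. A has a majority.

A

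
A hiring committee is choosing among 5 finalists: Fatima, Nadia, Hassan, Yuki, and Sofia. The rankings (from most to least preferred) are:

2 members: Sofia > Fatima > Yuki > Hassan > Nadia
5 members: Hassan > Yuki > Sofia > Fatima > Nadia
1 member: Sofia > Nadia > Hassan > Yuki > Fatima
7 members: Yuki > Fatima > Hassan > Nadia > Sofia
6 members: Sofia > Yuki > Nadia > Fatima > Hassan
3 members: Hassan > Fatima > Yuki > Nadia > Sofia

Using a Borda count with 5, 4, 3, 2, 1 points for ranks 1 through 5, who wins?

Yuki

Fatima: 2·4 + 5·2 + 1·1 + 7·4 + 6·2 + 3·4 = 71
Nadia: 2·1 + 5·1 + 1·4 + 7·2 + 6·3 + 3·2 = 49
Hassan: 2·2 + 5·5 + 1·3 + 7·3 + 6·1 + 3·5 = 74
Yuki: 2·3 + 5·4 + 1·2 + 7·5 + 6·4 + 3·3 = 96
Sofia: 2·5 + 5·3 + 1·5 + 7·1 + 6·5 + 3·1 = 70
Yuki has the highest Borda score (96).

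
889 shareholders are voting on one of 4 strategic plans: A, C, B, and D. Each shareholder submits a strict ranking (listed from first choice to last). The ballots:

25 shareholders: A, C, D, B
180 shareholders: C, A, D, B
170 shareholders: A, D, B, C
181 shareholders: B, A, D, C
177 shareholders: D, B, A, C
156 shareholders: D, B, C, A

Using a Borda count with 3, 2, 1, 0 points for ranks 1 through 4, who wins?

D

A: 25·3 + 180·2 + 170·3 + 181·2 + 177·1 + 156·0 = 1484
C: 25·2 + 180·3 + 170·0 + 181·0 + 177·0 + 156·1 = 746
B: 25·0 + 180·0 + 170·1 + 181·3 + 177·2 + 156·2 = 1379
D: 25·1 + 180·1 + 170·2 + 181·1 + 177·3 + 156·3 = 1725
D has the highest Borda score (1725).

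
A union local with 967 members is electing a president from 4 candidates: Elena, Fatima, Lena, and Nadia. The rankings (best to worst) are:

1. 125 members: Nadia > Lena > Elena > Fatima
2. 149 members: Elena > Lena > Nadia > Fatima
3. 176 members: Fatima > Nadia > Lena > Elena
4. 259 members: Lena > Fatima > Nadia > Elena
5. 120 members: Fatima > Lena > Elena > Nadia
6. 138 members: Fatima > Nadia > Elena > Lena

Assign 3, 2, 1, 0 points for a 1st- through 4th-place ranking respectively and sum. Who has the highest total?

Fatima

Elena: 125·1 + 149·3 + 176·0 + 259·0 + 120·1 + 138·1 = 830
Fatima: 125·0 + 149·0 + 176·3 + 259·2 + 120·3 + 138·3 = 1820
Lena: 125·2 + 149·2 + 176·1 + 259·3 + 120·2 + 138·0 = 1741
Nadia: 125·3 + 149·1 + 176·2 + 259·1 + 120·0 + 138·2 = 1411
Fatima has the highest Borda score (1820).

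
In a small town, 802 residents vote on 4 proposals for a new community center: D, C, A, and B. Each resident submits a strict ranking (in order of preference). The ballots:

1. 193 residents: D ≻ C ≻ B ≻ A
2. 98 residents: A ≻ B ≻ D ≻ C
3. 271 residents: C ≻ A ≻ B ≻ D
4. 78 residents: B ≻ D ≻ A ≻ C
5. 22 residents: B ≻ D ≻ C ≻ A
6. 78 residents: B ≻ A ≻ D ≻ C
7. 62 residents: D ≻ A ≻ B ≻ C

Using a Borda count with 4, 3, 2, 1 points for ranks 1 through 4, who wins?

B

D: 193·4 + 98·2 + 271·1 + 78·3 + 22·3 + 78·2 + 62·4 = 1943
C: 193·3 + 98·1 + 271·4 + 78·1 + 22·2 + 78·1 + 62·1 = 2023
A: 193·1 + 98·4 + 271·3 + 78·2 + 22·1 + 78·3 + 62·3 = 1996
B: 193·2 + 98·3 + 271·2 + 78·4 + 22·4 + 78·4 + 62·2 = 2058
B has the highest Borda score (2058).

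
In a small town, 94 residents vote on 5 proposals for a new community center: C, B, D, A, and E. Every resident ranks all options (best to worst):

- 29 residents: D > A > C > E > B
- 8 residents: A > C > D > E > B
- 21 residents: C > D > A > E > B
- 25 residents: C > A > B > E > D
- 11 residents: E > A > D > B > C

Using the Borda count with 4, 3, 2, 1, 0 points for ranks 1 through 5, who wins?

A

C: 29·2 + 8·3 + 21·4 + 25·4 + 11·0 = 266
B: 29·0 + 8·0 + 21·0 + 25·2 + 11·1 = 61
D: 29·4 + 8·2 + 21·3 + 25·0 + 11·2 = 217
A: 29·3 + 8·4 + 21·2 + 25·3 + 11·3 = 269
E: 29·1 + 8·1 + 21·1 + 25·1 + 11·4 = 127
A has the highest Borda score (269).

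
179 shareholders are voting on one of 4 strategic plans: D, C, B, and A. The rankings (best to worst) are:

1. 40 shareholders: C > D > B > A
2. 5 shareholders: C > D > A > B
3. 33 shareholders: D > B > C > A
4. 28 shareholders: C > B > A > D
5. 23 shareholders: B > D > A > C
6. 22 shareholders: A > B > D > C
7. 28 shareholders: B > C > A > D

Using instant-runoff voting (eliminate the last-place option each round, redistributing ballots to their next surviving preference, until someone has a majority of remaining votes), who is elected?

B

Round 1: D 33, C 73, B 51, A 22. Eliminate A.
Round 2: D 33, C 73, B 73. Eliminate D.
Round 3: C 73, B 106. B has a majority.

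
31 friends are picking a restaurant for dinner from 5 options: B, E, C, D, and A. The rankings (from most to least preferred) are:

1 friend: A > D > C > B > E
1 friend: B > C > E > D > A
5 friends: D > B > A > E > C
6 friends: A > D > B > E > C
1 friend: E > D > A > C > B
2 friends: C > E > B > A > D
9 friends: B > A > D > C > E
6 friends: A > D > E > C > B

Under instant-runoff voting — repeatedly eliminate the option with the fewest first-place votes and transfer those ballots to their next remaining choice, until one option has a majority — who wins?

Round 1: B 10, E 1, C 2, D 5, A 13. Eliminate E.
Round 2: B 10, C 2, D 6, A 13. Eliminate C.
Round 3: B 12, D 6, A 13. Eliminate D.
Round 4: B 17, A 14. B has a majority.

B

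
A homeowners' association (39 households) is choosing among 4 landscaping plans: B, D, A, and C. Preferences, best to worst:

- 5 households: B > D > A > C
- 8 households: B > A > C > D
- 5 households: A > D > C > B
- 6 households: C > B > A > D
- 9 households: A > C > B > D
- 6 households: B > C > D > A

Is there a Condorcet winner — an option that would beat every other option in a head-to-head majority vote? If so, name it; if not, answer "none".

none

Checking pairwise contests:
C beats B 20–19.
B beats D 34–5.
B beats A 25–14.
A beats C 27–12.
Every option loses at least one head-to-head, so there is no Condorcet winner.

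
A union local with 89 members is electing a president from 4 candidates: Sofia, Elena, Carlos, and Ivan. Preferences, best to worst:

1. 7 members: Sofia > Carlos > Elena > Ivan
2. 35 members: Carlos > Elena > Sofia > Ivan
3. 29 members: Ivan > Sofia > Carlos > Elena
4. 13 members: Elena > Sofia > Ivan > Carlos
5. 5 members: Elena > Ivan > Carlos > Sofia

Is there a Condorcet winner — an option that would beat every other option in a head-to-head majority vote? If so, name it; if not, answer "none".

none

Checking pairwise contests:
Elena beats Sofia 53–36.
Carlos beats Elena 71–18.
Sofia beats Carlos 49–40.
Sofia beats Ivan 55–34.
Every option loses at least one head-to-head, so there is no Condorcet winner.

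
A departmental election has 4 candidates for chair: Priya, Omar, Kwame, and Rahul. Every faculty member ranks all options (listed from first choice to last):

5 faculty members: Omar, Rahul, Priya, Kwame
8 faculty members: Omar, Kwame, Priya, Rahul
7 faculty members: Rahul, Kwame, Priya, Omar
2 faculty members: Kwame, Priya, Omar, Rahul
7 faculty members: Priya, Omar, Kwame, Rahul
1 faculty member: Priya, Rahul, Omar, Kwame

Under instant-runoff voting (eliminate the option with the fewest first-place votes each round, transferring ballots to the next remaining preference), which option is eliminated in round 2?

Rahul

Round 1: Priya 8, Omar 13, Kwame 2, Rahul 7. Eliminate Kwame.
Round 2: Priya 10, Omar 13, Rahul 7. Eliminate Rahul.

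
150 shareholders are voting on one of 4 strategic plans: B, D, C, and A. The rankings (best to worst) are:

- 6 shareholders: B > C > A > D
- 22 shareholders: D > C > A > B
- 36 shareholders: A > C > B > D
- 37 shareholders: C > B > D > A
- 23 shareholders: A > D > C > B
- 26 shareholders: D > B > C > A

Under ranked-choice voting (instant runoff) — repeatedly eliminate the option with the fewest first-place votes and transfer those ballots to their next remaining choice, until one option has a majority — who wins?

Round 1: B 6, D 48, C 37, A 59. Eliminate B.
Round 2: D 48, C 43, A 59. Eliminate C.
Round 3: D 85, A 65. D has a majority.

D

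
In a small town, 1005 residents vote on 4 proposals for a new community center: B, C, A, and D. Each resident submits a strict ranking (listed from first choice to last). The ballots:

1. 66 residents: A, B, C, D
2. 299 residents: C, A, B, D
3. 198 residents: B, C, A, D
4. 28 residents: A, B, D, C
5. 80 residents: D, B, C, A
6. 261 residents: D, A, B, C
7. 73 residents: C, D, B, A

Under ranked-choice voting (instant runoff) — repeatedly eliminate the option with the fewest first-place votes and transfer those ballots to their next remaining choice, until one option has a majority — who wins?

C

Round 1: B 198, C 372, A 94, D 341. Eliminate A.
Round 2: B 292, C 372, D 341. Eliminate B.
Round 3: C 636, D 369. C has a majority.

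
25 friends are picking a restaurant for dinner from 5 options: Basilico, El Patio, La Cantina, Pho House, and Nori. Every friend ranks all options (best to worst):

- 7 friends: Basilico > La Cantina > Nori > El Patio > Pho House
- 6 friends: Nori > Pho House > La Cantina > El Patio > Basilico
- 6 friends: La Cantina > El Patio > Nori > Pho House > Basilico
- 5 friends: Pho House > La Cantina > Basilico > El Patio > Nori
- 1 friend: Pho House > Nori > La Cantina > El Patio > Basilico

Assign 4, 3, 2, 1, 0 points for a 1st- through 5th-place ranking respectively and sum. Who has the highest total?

La Cantina

Basilico: 7·4 + 6·0 + 6·0 + 5·2 + 1·0 = 38
El Patio: 7·1 + 6·1 + 6·3 + 5·1 + 1·1 = 37
La Cantina: 7·3 + 6·2 + 6·4 + 5·3 + 1·2 = 74
Pho House: 7·0 + 6·3 + 6·1 + 5·4 + 1·4 = 48
Nori: 7·2 + 6·4 + 6·2 + 5·0 + 1·3 = 53
La Cantina has the highest Borda score (74).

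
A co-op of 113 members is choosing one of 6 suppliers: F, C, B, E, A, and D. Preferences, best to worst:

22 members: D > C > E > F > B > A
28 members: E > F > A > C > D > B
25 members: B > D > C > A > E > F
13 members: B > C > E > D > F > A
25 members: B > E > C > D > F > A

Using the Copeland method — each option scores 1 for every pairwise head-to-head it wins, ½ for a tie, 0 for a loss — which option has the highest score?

B

F: beats A; loses to C, B, E, and D → score 1.
C: beats F, E, A, and D; loses to B → score 4.
B: beats F, C, E, A, and D → score 5.
E: beats F, A, and D; loses to C and B → score 3.
A: loses to F, C, B, E, and D → score 0.
D: beats F and A; loses to C, B, and E → score 2.
B has the best pairwise record.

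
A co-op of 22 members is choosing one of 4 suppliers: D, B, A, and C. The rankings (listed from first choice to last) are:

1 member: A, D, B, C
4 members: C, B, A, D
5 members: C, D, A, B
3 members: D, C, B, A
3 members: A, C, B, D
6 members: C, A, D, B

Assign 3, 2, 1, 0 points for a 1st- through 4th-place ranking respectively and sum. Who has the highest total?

D: 1·2 + 4·0 + 5·2 + 3·3 + 3·0 + 6·1 = 27
B: 1·1 + 4·2 + 5·0 + 3·1 + 3·1 + 6·0 = 15
A: 1·3 + 4·1 + 5·1 + 3·0 + 3·3 + 6·2 = 33
C: 1·0 + 4·3 + 5·3 + 3·2 + 3·2 + 6·3 = 57
C has the highest Borda score (57).

C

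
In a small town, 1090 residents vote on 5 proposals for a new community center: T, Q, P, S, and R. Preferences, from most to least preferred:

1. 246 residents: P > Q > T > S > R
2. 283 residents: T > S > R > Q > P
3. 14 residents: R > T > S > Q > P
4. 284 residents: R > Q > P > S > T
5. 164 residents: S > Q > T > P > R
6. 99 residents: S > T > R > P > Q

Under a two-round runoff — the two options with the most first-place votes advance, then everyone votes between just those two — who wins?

T

Round 1 first-place votes: T 283, Q 0, P 246, S 263, R 298.
R and T advance.
Runoff: R is preferred to T by 298 voters; T by 792.
T wins the runoff.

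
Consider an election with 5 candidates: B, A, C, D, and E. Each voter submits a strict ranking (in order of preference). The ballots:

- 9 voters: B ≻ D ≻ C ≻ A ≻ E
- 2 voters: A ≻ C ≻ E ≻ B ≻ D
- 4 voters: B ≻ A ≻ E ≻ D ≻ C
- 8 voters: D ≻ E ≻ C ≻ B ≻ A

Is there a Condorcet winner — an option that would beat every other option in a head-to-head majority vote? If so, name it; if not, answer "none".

B

B vs A: 21–2 for B.
B vs C: 13–10 for B.
B vs D: 15–8 for B.
B vs E: 13–10 for B.
B beats every other option head-to-head.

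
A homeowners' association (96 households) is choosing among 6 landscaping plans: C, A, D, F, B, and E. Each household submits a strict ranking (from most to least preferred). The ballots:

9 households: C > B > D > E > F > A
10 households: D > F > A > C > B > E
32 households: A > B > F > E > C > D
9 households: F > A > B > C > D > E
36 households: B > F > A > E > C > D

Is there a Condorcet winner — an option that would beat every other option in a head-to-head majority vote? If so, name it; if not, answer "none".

none

Checking pairwise contests:
A beats C 87–9.
F beats A 64–32.
C beats D 86–10.
B beats F 77–19.
A beats B 51–45.
A beats E 87–9.
Every option loses at least one head-to-head, so there is no Condorcet winner.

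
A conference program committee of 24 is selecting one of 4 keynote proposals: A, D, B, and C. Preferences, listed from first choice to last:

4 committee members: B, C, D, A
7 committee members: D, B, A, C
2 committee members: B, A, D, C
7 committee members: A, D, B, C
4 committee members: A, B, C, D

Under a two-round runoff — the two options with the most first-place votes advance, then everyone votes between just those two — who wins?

A

Round 1 first-place votes: A 11, D 7, B 6, C 0.
A and D advance.
Runoff: A is preferred to D by 13 voters; D by 11.
A wins the runoff.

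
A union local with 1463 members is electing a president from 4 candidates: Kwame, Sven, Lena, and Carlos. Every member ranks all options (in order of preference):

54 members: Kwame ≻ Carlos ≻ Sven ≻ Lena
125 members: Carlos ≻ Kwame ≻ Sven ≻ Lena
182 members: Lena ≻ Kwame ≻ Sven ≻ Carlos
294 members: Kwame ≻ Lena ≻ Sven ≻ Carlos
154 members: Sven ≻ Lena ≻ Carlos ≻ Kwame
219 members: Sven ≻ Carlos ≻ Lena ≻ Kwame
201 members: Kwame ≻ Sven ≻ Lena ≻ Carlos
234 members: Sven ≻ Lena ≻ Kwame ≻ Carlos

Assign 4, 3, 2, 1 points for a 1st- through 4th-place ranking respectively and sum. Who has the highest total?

Kwame: 54·4 + 125·3 + 182·3 + 294·4 + 154·1 + 219·1 + 201·4 + 234·2 = 3958
Sven: 54·2 + 125·2 + 182·2 + 294·2 + 154·4 + 219·4 + 201·3 + 234·4 = 4341
Lena: 54·1 + 125·1 + 182·4 + 294·3 + 154·3 + 219·2 + 201·2 + 234·3 = 3793
Carlos: 54·3 + 125·4 + 182·1 + 294·1 + 154·2 + 219·3 + 201·1 + 234·1 = 2538
Sven has the highest Borda score (4341).

Sven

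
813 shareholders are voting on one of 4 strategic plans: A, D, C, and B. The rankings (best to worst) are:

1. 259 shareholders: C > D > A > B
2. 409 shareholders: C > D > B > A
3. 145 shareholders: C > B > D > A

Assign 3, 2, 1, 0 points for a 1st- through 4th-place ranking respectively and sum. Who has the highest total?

C

A: 259·1 + 409·0 + 145·0 = 259
D: 259·2 + 409·2 + 145·1 = 1481
C: 259·3 + 409·3 + 145·3 = 2439
B: 259·0 + 409·1 + 145·2 = 699
C has the highest Borda score (2439).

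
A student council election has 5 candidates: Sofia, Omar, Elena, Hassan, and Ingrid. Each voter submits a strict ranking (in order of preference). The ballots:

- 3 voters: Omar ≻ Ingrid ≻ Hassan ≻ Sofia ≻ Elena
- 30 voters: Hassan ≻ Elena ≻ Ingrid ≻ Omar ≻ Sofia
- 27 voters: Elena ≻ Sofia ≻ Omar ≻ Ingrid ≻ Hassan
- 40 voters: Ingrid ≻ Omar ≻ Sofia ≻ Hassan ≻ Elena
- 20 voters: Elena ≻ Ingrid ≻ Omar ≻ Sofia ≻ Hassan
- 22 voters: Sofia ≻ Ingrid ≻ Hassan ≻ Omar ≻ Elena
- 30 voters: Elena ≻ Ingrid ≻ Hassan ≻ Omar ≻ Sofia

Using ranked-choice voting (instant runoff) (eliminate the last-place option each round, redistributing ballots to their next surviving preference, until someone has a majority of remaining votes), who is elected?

Elena

Round 1: Sofia 22, Omar 3, Elena 77, Hassan 30, Ingrid 40. Eliminate Omar.
Round 2: Sofia 22, Elena 77, Hassan 30, Ingrid 43. Eliminate Sofia.
Round 3: Elena 77, Hassan 30, Ingrid 65. Eliminate Hassan.
Round 4: Elena 107, Ingrid 65. Elena has a majority.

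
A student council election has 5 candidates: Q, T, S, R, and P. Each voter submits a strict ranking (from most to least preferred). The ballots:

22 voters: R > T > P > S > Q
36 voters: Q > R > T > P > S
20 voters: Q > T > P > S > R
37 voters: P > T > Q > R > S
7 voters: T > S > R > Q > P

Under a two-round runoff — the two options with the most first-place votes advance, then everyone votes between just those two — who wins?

Q

Round 1 first-place votes: Q 56, T 7, S 0, R 22, P 37.
Q and P advance.
Runoff: Q is preferred to P by 63 voters; P by 59.
Q wins the runoff.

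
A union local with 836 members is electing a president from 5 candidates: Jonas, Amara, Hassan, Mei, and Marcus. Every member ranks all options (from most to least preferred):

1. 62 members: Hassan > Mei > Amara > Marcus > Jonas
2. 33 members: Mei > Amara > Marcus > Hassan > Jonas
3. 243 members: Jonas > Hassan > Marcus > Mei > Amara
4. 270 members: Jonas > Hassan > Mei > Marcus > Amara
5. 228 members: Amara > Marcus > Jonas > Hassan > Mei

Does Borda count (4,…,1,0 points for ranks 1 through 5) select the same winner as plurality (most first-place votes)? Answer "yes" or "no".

Borda — scores: Jonas 2508, Amara 1135, Hassan 2048, Mei 1101, Marcus 1568. Winner: Jonas.
Plurality — first-place votes: Jonas 513, Amara 228, Hassan 62, Mei 33, Marcus 0. Winner: Jonas.
The two methods agree.

yes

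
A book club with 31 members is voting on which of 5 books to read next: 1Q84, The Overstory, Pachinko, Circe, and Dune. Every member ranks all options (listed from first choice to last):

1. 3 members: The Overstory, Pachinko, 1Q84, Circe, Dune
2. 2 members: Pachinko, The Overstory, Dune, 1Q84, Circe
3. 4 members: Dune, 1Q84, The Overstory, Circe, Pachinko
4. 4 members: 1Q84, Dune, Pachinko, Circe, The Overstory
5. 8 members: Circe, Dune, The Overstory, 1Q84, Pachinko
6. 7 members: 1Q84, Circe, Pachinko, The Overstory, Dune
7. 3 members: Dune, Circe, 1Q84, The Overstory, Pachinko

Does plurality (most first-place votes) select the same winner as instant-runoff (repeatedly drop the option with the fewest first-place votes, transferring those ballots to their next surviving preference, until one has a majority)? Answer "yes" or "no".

Plurality — first-place votes: 1Q84 11, The Overstory 3, Pachinko 2, Circe 8, Dune 7. Winner: 1Q84.
Instant-runoff — R1 1Q84 11, The Overstory 3, Pachinko 2, Circe 8, Dune 7 (Pachinko out); R2 1Q84 11, The Overstory 5, Circe 8, Dune 7 (The Overstory out); R3 1Q84 14, Circe 8, Dune 9 (Circe out); R4 1Q84 14, Dune 17 (Dune winner). Winner: Dune.
The two methods disagree.

no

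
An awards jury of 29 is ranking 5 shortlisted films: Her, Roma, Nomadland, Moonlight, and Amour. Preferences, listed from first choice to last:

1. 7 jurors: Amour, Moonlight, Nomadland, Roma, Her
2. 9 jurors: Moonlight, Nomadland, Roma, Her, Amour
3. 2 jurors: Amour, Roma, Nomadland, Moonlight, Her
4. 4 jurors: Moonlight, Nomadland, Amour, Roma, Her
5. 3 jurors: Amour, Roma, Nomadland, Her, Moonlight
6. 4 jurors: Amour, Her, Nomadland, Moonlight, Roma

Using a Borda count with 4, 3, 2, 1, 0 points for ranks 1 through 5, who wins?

Her: 7·0 + 9·1 + 2·0 + 4·0 + 3·1 + 4·3 = 24
Roma: 7·1 + 9·2 + 2·3 + 4·1 + 3·3 + 4·0 = 44
Nomadland: 7·2 + 9·3 + 2·2 + 4·3 + 3·2 + 4·2 = 71
Moonlight: 7·3 + 9·4 + 2·1 + 4·4 + 3·0 + 4·1 = 79
Amour: 7·4 + 9·0 + 2·4 + 4·2 + 3·4 + 4·4 = 72
Moonlight has the highest Borda score (79).

Moonlight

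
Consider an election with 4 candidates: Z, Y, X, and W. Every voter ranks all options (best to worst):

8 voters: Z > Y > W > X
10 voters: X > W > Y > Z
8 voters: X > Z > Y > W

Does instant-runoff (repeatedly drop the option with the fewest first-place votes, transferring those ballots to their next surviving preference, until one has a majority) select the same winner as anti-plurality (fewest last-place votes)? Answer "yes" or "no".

no

Instant-runoff — R1 Z 8, Y 0, X 18, W 0 (X winner). Winner: X.
Anti-plurality — last-place votes: Z 10, Y 0, X 8, W 8. Winner: Y.
The two methods disagree.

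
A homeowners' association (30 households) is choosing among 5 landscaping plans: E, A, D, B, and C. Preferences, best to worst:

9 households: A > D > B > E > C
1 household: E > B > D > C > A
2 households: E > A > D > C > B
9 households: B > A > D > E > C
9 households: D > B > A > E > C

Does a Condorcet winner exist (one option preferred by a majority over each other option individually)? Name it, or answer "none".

Checking pairwise contests:
A beats E 27–3.
B beats A 19–11.
A beats D 20–10.
D beats B 20–10.
E beats C 30–0.
Every option loses at least one head-to-head, so there is no Condorcet winner.

none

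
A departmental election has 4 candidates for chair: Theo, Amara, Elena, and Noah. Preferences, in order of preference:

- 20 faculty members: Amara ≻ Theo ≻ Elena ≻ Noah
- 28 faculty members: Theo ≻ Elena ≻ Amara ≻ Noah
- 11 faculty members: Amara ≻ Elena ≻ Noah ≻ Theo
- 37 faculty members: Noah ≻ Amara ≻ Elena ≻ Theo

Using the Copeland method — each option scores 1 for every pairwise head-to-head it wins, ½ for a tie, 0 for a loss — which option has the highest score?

Theo: ties Elena and Noah; loses to Amara → score 1.
Amara: beats Theo, Elena, and Noah → score 3.
Elena: beats Noah; ties Theo; loses to Amara → score 1.5.
Noah: ties Theo; loses to Amara and Elena → score 0.5.
Amara has the best pairwise record.

Amara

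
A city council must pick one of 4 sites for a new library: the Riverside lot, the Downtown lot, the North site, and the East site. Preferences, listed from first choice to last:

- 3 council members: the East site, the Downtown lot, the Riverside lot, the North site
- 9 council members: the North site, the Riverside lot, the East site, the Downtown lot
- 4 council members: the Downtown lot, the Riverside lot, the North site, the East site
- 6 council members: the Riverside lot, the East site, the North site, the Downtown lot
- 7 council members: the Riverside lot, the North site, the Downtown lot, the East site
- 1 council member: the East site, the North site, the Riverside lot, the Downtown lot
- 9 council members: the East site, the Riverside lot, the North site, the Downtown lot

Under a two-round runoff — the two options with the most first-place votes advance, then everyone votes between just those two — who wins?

Round 1 first-place votes: the Riverside lot 13, the Downtown lot 4, the North site 9, the East site 13.
the East site and the Riverside lot advance.
Runoff: the East site is preferred to the Riverside lot by 13 voters; the Riverside lot by 26.
the Riverside lot wins the runoff.

the Riverside lot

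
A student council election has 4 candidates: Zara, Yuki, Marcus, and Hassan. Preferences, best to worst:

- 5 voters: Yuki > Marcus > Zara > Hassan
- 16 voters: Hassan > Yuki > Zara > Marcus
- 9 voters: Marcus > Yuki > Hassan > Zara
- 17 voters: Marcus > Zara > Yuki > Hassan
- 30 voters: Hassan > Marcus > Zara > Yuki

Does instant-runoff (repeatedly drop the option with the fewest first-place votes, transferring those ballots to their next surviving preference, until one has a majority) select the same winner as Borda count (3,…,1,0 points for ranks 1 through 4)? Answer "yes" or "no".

no

Instant-runoff — R1 Zara 0, Yuki 5, Marcus 26, Hassan 46 (Hassan winner). Winner: Hassan.
Borda — scores: Zara 85, Yuki 82, Marcus 148, Hassan 147. Winner: Marcus.
The two methods disagree.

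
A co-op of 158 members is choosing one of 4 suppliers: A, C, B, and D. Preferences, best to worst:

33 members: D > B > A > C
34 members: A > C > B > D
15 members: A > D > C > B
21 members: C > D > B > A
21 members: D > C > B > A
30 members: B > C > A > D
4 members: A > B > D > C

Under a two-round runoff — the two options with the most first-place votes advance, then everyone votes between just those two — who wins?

Round 1 first-place votes: A 53, C 21, B 30, D 54.
D and A advance.
Runoff: D is preferred to A by 75 voters; A by 83.
A wins the runoff.

A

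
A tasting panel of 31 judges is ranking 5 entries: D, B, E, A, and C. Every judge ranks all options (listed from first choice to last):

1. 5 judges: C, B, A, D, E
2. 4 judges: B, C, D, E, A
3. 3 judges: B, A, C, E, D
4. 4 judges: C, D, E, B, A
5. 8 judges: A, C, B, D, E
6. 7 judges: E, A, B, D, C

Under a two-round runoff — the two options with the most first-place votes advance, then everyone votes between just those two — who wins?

A

Round 1 first-place votes: D 0, B 7, E 7, A 8, C 9.
C and A advance.
Runoff: C is preferred to A by 13 voters; A by 18.
A wins the runoff.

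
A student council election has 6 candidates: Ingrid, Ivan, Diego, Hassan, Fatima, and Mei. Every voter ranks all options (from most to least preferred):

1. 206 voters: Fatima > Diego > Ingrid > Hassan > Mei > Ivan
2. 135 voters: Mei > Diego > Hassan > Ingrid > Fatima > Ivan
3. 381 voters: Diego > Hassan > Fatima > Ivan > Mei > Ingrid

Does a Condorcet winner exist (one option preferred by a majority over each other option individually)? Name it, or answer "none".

Diego

Diego vs Ingrid: 722–0 for Diego.
Diego vs Ivan: 722–0 for Diego.
Diego vs Hassan: 722–0 for Diego.
Diego vs Fatima: 516–206 for Diego.
Diego vs Mei: 587–135 for Diego.
Diego beats every other option head-to-head.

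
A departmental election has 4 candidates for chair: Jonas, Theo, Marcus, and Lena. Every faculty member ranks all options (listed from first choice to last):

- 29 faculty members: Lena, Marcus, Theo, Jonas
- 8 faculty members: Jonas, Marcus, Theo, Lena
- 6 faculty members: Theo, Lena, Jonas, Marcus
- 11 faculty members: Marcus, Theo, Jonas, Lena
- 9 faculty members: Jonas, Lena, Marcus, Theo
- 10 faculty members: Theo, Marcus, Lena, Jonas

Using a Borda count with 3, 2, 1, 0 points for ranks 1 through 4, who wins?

Marcus

Jonas: 29·0 + 8·3 + 6·1 + 11·1 + 9·3 + 10·0 = 68
Theo: 29·1 + 8·1 + 6·3 + 11·2 + 9·0 + 10·3 = 107
Marcus: 29·2 + 8·2 + 6·0 + 11·3 + 9·1 + 10·2 = 136
Lena: 29·3 + 8·0 + 6·2 + 11·0 + 9·2 + 10·1 = 127
Marcus has the highest Borda score (136).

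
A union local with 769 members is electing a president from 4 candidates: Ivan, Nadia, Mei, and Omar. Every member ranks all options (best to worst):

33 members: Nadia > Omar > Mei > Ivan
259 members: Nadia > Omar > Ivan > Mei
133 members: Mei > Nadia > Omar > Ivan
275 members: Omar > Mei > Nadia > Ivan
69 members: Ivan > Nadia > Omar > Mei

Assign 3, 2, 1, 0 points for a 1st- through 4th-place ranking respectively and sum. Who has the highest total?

Ivan: 33·0 + 259·1 + 133·0 + 275·0 + 69·3 = 466
Nadia: 33·3 + 259·3 + 133·2 + 275·1 + 69·2 = 1555
Mei: 33·1 + 259·0 + 133·3 + 275·2 + 69·0 = 982
Omar: 33·2 + 259·2 + 133·1 + 275·3 + 69·1 = 1611
Omar has the highest Borda score (1611).

Omar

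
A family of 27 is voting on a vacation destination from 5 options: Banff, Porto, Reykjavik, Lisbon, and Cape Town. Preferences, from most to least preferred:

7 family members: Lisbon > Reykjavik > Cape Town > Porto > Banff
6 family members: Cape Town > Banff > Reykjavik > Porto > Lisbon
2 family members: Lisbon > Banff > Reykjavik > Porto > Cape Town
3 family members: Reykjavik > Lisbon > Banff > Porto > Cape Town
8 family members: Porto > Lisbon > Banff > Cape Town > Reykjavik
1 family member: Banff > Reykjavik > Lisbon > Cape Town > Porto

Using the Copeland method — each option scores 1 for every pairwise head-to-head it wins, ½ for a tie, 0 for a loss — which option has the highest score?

Lisbon

Banff: beats Reykjavik and Cape Town; loses to Porto and Lisbon → score 2.
Porto: beats Banff and Lisbon; loses to Reykjavik and Cape Town → score 2.
Reykjavik: beats Porto; loses to Banff, Lisbon, and Cape Town → score 1.
Lisbon: beats Banff, Reykjavik, and Cape Town; loses to Porto → score 3.
Cape Town: beats Porto and Reykjavik; loses to Banff and Lisbon → score 2.
Lisbon has the best pairwise record.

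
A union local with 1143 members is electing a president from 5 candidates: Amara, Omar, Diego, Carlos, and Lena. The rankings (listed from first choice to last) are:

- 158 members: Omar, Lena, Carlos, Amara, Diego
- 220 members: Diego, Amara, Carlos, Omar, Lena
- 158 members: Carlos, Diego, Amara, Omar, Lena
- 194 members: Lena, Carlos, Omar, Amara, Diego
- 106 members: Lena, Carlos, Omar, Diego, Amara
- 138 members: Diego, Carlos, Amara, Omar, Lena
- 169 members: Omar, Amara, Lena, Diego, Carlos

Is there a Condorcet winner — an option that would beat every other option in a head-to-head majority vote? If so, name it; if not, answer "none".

none

Checking pairwise contests:
Omar beats Amara 627–516.
Carlos beats Omar 816–327.
Omar beats Diego 627–516.
Lena beats Carlos 627–516.
Amara beats Lena 685–458.
Every option loses at least one head-to-head, so there is no Condorcet winner.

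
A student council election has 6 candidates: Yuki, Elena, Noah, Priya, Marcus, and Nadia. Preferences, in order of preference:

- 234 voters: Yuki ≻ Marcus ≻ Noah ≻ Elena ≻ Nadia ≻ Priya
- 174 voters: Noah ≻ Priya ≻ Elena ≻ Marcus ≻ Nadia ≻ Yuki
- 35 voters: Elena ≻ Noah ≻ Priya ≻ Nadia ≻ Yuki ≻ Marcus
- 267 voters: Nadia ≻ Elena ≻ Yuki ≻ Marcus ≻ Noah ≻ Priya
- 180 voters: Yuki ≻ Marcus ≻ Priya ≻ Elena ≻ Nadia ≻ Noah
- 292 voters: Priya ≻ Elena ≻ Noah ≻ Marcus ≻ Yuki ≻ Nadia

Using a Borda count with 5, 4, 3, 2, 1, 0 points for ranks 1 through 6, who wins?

Elena

Yuki: 234·5 + 174·0 + 35·1 + 267·3 + 180·5 + 292·1 = 3198
Elena: 234·2 + 174·3 + 35·5 + 267·4 + 180·2 + 292·4 = 3761
Noah: 234·3 + 174·5 + 35·4 + 267·1 + 180·0 + 292·3 = 2855
Priya: 234·0 + 174·4 + 35·3 + 267·0 + 180·3 + 292·5 = 2801
Marcus: 234·4 + 174·2 + 35·0 + 267·2 + 180·4 + 292·2 = 3122
Nadia: 234·1 + 174·1 + 35·2 + 267·5 + 180·1 + 292·0 = 1993
Elena has the highest Borda score (3761).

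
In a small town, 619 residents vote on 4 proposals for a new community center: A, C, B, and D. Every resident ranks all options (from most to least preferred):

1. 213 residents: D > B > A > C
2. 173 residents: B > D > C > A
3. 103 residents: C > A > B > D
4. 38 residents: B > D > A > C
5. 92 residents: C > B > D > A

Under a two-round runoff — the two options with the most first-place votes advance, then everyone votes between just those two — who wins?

B

Round 1 first-place votes: A 0, C 195, B 211, D 213.
D and B advance.
Runoff: D is preferred to B by 213 voters; B by 406.
B wins the runoff.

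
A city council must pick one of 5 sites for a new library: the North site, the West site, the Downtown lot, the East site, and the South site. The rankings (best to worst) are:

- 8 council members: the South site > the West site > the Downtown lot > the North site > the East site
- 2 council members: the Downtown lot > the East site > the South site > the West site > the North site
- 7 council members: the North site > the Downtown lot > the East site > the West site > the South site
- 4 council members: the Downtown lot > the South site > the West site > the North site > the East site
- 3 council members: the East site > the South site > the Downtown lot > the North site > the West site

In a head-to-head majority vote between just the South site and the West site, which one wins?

the South site

Voters preferring the South site to the West site: 17; preferring the West site to the South site: 7.
the South site wins the head-to-head.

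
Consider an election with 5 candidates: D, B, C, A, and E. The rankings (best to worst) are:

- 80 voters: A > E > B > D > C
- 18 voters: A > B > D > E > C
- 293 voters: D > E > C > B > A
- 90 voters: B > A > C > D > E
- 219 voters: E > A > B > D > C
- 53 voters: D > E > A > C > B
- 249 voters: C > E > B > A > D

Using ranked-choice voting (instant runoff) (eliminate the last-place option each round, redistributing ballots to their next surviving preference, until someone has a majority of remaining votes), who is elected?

Round 1: D 346, B 90, C 249, A 98, E 219. Eliminate B.
Round 2: D 346, C 249, A 188, E 219. Eliminate A.
Round 3: D 364, C 339, E 299. Eliminate E.
Round 4: D 663, C 339. D has a majority.

D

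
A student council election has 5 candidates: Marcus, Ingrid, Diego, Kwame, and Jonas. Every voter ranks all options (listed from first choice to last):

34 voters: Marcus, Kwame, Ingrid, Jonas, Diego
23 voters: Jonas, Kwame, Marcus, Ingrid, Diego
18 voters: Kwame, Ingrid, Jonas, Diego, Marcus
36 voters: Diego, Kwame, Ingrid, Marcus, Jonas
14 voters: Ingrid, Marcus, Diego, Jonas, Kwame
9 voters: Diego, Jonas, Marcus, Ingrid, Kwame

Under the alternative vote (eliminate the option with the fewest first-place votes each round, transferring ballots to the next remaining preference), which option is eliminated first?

Round 1: Marcus 34, Ingrid 14, Diego 45, Kwame 18, Jonas 23. Eliminate Ingrid.

Ingrid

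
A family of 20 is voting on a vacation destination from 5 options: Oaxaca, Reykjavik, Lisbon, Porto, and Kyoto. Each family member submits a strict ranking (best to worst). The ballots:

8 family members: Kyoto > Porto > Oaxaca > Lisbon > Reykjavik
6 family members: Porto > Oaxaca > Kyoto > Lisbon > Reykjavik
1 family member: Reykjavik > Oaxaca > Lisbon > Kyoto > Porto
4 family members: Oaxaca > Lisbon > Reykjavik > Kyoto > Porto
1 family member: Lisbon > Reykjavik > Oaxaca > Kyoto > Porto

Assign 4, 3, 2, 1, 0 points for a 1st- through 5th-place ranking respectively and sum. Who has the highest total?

Oaxaca: 8·2 + 6·3 + 1·3 + 4·4 + 1·2 = 55
Reykjavik: 8·0 + 6·0 + 1·4 + 4·2 + 1·3 = 15
Lisbon: 8·1 + 6·1 + 1·2 + 4·3 + 1·4 = 32
Porto: 8·3 + 6·4 + 1·0 + 4·0 + 1·0 = 48
Kyoto: 8·4 + 6·2 + 1·1 + 4·1 + 1·1 = 50
Oaxaca has the highest Borda score (55).

Oaxaca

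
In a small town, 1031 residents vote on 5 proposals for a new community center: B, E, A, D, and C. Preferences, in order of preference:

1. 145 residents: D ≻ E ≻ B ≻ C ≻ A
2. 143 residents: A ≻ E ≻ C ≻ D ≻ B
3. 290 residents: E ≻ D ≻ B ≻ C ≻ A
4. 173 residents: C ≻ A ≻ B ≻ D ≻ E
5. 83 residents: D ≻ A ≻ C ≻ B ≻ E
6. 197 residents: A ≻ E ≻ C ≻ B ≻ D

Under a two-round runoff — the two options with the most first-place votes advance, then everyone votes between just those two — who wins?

A

Round 1 first-place votes: B 0, E 290, A 340, D 228, C 173.
A and E advance.
Runoff: A is preferred to E by 596 voters; E by 435.
A wins the runoff.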